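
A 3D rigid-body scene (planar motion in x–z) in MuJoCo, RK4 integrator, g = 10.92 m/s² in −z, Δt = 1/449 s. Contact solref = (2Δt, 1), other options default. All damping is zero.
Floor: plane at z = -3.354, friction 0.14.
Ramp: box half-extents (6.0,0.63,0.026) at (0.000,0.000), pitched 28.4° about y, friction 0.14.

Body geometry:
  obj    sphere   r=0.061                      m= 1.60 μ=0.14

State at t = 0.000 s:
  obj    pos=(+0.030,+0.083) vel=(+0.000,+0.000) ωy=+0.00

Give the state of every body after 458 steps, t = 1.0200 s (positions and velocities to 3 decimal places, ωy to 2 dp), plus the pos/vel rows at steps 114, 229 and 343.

State at t = 1.0200 s:
  obj    pos=(+1.791,-0.870) vel=(+3.458,-1.856) ωy=+56.28

Key-timestep trajectory:
   step    t(s)  obj.x    obj.z    obj.vx   obj.vz 
    114  0.2539   +0.139  +0.024  +0.860  -0.463
    229  0.5100   +0.470  -0.155  +1.725  -0.938
    343  0.7639   +1.018  -0.451  +2.588  -1.395


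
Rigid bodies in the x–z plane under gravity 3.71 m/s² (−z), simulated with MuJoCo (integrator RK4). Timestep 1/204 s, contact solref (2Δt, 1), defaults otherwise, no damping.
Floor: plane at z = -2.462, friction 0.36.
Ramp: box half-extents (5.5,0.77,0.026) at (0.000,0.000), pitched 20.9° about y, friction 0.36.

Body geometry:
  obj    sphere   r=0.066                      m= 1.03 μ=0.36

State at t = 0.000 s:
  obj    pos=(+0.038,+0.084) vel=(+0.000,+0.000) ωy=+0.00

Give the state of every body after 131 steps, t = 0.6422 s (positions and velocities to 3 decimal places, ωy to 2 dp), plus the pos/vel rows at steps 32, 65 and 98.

State at t = 0.6422 s:
  obj    pos=(+0.220,+0.014) vel=(+0.567,-0.217) ωy=+9.20

Key-timestep trajectory:
   step    t(s)  obj.x    obj.z    obj.vx   obj.vz 
     32  0.1569   +0.049  +0.080  +0.139  -0.053
     65  0.3186   +0.083  +0.067  +0.281  -0.107
     98  0.4804   +0.140  +0.045  +0.424  -0.162


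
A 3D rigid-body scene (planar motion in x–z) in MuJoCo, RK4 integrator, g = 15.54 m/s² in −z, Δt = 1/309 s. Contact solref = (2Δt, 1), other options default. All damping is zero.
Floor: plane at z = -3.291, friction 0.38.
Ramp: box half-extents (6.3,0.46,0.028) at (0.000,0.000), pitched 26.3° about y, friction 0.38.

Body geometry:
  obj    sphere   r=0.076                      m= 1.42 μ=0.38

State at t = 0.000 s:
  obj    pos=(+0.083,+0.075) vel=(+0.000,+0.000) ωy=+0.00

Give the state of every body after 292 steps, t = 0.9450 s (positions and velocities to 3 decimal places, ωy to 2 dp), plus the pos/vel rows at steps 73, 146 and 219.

State at t = 0.9450 s:
  obj    pos=(+2.052,-0.898) vel=(+4.167,-2.059) ωy=+61.15

Key-timestep trajectory:
   step    t(s)  obj.x    obj.z    obj.vx   obj.vz 
     73  0.2362   +0.206  +0.014  +1.042  -0.515
    146  0.4725   +0.575  -0.168  +2.083  -1.030
    219  0.7087   +1.190  -0.472  +3.125  -1.544


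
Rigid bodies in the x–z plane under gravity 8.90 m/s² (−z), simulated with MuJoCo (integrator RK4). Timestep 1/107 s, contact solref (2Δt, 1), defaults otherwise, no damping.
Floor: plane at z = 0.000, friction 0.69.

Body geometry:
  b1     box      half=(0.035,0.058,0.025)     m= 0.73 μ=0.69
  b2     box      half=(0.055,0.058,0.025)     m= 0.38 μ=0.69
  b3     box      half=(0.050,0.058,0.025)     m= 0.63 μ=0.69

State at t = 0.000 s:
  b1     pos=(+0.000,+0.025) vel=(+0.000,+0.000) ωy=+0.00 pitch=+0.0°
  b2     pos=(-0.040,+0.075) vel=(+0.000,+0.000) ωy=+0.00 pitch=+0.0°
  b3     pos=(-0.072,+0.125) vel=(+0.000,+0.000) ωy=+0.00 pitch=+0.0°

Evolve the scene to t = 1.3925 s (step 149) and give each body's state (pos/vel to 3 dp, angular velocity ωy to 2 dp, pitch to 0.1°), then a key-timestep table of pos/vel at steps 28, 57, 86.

State at t = 1.3925 s:
  b1     pos=(+0.000,+0.025) vel=(+0.000,+0.000) ωy=+0.00 pitch=+0.0°
  b2     pos=(-0.092,+0.055) vel=(+0.000,+0.000) ωy=+0.00 pitch=-90.0°
  b3     pos=(-0.233,+0.025) vel=(+0.000,+0.000) ωy=+0.00 pitch=+180.0°

Key-timestep trajectory:
   step    t(s)  b1.x    b1.z    b1.vx   b1.vz   b2.x    b2.z    b2.vx   b2.vz   b3.x    b3.z    b3.vx   b3.vz 
     28  0.2617   +0.000  +0.025  +0.000  +0.000   -0.073  +0.059  -0.229  +0.013   -0.145  +0.052  -0.371  -0.016
     57  0.5327   +0.000  +0.025  +0.000  +0.000   -0.108  +0.060  +0.033  -0.005   -0.208  +0.048  -0.312  -0.196
     86  0.8037   +0.000  +0.025  +0.000  +0.000   -0.087  +0.057  -0.097  -0.033   -0.233  +0.025  +0.000  +0.000


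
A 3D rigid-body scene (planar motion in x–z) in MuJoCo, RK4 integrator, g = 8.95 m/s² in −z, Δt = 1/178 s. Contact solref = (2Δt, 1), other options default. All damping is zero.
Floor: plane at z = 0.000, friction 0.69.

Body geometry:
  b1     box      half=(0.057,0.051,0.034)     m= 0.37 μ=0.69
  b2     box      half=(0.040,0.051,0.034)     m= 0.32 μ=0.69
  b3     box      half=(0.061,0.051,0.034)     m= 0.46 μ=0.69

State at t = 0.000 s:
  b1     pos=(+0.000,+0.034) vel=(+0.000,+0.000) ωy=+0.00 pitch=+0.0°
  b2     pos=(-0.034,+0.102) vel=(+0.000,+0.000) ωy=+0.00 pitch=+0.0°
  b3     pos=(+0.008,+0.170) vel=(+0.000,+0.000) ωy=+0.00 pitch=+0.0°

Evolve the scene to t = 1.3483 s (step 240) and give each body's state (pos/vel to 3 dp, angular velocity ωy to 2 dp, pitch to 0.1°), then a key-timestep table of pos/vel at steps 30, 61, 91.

State at t = 1.3483 s:
  b1     pos=(+0.000,+0.034) vel=(+0.000,+0.000) ωy=+0.00 pitch=+0.0°
  b2     pos=(-0.034,+0.102) vel=(+0.000,+0.000) ωy=+0.00 pitch=+0.0°
  b3     pos=(+0.147,+0.034) vel=(+0.000,+0.000) ωy=+0.00 pitch=+180.0°

Key-timestep trajectory:
   step    t(s)  b1.x    b1.z    b1.vx   b1.vz   b2.x    b2.z    b2.vx   b2.vz   b3.x    b3.z    b3.vx   b3.vz 
     30  0.1685   +0.000  +0.034  +0.000  +0.000   -0.034  +0.102  +0.000  +0.000   +0.012  +0.169  +0.060  -0.011
     61  0.3427   +0.000  +0.034  +0.000  +0.000   -0.034  +0.102  -0.001  +0.001   +0.037  +0.151  +0.221  -0.377
     91  0.5112   +0.000  +0.034  +0.000  +0.000   -0.034  +0.102  +0.000  +0.000   +0.109  +0.102  +0.506  -0.618


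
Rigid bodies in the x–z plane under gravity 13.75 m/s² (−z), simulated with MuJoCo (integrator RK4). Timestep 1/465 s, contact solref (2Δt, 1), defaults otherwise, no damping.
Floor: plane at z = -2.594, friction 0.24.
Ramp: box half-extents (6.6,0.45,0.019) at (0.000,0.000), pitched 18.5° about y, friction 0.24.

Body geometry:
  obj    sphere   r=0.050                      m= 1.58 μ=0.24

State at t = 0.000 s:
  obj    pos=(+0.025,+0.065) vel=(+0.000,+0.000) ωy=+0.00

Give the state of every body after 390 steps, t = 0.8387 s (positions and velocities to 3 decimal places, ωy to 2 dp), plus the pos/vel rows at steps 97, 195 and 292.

State at t = 0.8387 s:
  obj    pos=(+1.064,-0.283) vel=(+2.479,-0.829) ωy=+52.27

Key-timestep trajectory:
   step    t(s)  obj.x    obj.z    obj.vx   obj.vz 
     97  0.2086   +0.089  +0.043  +0.617  -0.206
    195  0.4194   +0.285  -0.023  +1.239  -0.415
    292  0.6280   +0.608  -0.131  +1.856  -0.621


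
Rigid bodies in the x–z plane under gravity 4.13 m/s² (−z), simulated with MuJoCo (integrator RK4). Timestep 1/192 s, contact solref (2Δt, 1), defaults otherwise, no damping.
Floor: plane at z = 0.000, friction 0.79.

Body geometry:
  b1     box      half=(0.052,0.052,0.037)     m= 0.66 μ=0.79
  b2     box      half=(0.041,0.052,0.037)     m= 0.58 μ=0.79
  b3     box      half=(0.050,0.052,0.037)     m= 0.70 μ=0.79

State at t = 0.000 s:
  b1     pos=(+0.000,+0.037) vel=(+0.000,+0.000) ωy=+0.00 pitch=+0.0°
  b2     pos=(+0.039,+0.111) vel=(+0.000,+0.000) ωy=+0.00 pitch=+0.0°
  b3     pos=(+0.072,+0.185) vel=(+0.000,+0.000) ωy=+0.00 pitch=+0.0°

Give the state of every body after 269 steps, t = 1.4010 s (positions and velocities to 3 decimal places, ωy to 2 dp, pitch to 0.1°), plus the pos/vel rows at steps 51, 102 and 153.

State at t = 1.4010 s:
  b1     pos=(+0.000,+0.037) vel=(+0.000,+0.000) ωy=+0.00 pitch=+0.0°
  b2     pos=(+0.092,+0.041) vel=(+0.000,+0.000) ωy=+0.00 pitch=+90.0°
  b3     pos=(+0.283,+0.037) vel=(+0.000,+0.000) ωy=+0.00 pitch=+180.0°

Key-timestep trajectory:
   step    t(s)  b1.x    b1.z    b1.vx   b1.vz   b2.x    b2.z    b2.vx   b2.vz   b3.x    b3.z    b3.vx   b3.vz 
     51  0.2656   +0.000  +0.037  +0.000  +0.000   +0.043  +0.112  +0.039  +0.009   +0.085  +0.182  +0.111  -0.034
    102  0.5312   +0.000  +0.037  +0.000  +0.000   +0.069  +0.109  +0.178  -0.090   +0.146  +0.137  +0.330  -0.469
    153  0.7969   +0.000  +0.037  +0.000  +0.000   +0.094  +0.042  -0.152  -0.130   +0.231  +0.062  +0.261  +0.004


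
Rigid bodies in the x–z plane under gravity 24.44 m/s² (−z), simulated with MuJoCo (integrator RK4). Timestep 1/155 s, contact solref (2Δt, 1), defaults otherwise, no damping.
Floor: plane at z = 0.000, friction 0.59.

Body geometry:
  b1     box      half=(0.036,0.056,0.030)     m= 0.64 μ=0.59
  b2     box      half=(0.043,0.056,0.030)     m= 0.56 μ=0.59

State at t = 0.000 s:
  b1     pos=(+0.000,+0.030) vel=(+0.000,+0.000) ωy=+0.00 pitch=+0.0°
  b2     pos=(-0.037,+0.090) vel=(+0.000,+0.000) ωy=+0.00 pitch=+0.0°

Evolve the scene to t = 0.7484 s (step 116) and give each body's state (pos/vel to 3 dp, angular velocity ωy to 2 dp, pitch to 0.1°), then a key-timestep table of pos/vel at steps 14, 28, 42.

State at t = 0.7484 s:
  b1     pos=(+0.000,+0.030) vel=(+0.000,+0.000) ωy=+0.00 pitch=+0.0°
  b2     pos=(-0.076,+0.043) vel=(+0.000,+0.000) ωy=+0.00 pitch=-90.0°

Key-timestep trajectory:
   step    t(s)  b1.x    b1.z    b1.vx   b1.vz   b2.x    b2.z    b2.vx   b2.vz 
     14  0.0903   +0.000  +0.030  +0.000  +0.001   -0.039  +0.090  -0.062  -0.006
     28  0.1806   +0.000  +0.030  +0.001  +0.000   -0.054  +0.084  -0.317  -0.233
     42  0.2710   +0.000  +0.030  +0.000  +0.000   -0.077  +0.041  +0.068  +0.121


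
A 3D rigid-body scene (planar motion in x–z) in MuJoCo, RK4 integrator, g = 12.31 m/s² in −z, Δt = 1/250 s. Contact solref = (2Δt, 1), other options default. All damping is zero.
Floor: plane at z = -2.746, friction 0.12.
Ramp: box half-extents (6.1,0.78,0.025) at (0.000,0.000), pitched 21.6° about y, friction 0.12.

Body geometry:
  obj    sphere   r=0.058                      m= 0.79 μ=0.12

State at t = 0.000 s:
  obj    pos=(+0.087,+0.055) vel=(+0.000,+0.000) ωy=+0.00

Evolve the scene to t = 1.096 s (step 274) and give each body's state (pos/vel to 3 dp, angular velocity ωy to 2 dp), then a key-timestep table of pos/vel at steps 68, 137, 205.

State at t = 1.096 s:
  obj    pos=(+1.895,-0.661) vel=(+3.299,-1.306) ωy=+61.15

Key-timestep trajectory:
   step    t(s)  obj.x    obj.z    obj.vx   obj.vz 
     68  0.2720   +0.198  +0.011  +0.819  -0.324
    137  0.5480   +0.539  -0.124  +1.649  -0.653
    205  0.8200   +1.099  -0.346  +2.468  -0.977


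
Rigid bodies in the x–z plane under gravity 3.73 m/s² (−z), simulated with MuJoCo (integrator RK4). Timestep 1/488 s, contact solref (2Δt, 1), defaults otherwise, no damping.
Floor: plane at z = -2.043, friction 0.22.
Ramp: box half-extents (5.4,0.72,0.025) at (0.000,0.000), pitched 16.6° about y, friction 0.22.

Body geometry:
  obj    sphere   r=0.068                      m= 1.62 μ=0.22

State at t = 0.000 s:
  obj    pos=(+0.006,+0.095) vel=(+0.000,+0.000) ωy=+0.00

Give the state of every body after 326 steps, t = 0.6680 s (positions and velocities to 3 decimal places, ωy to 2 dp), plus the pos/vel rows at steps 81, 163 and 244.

State at t = 0.6680 s:
  obj    pos=(+0.169,+0.047) vel=(+0.487,-0.145) ωy=+7.48

Key-timestep trajectory:
   step    t(s)  obj.x    obj.z    obj.vx   obj.vz 
     81  0.1660   +0.016  +0.092  +0.121  -0.036
    163  0.3340   +0.047  +0.083  +0.244  -0.073
    244  0.5000   +0.097  +0.068  +0.365  -0.109


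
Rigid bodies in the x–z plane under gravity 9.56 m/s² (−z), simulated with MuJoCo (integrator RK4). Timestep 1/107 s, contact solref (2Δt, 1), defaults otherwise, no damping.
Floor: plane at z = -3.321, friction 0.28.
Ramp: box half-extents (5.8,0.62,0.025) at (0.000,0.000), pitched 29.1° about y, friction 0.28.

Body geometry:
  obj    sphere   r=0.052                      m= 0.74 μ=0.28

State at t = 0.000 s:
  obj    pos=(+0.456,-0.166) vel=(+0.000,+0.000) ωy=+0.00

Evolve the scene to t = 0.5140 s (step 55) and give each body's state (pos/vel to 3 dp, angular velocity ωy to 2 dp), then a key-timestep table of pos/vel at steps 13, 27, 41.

State at t = 0.5140 s:
  obj    pos=(+0.840,-0.379) vel=(+1.492,-0.830) ωy=+32.80

Key-timestep trajectory:
   step    t(s)  obj.x    obj.z    obj.vx   obj.vz 
     13  0.1215   +0.478  -0.178  +0.353  -0.196
     27  0.2523   +0.549  -0.217  +0.733  -0.408
     41  0.3832   +0.669  -0.284  +1.112  -0.619


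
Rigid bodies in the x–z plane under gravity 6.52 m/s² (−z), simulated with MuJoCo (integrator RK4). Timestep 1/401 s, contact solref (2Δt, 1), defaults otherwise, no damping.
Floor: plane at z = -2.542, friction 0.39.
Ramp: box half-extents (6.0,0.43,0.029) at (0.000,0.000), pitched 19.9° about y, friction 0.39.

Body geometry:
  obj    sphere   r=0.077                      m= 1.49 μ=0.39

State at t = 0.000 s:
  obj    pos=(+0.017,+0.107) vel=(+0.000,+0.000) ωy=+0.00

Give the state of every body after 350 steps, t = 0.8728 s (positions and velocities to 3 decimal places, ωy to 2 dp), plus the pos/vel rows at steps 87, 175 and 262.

State at t = 0.8728 s:
  obj    pos=(+0.585,-0.099) vel=(+1.301,-0.471) ωy=+17.97

Key-timestep trajectory:
   step    t(s)  obj.x    obj.z    obj.vx   obj.vz 
     87  0.2170   +0.052  +0.094  +0.323  -0.117
    175  0.4364   +0.159  +0.055  +0.651  -0.235
    262  0.6534   +0.335  -0.009  +0.974  -0.353


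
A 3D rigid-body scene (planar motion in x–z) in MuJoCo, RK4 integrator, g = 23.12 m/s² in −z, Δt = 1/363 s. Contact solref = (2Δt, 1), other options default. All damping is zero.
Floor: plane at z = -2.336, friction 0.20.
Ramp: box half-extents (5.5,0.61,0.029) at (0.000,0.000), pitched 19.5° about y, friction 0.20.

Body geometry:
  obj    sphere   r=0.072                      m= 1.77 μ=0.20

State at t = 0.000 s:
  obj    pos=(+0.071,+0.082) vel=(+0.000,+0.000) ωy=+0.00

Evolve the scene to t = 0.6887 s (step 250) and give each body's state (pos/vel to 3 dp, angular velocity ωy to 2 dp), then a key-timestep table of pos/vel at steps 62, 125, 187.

State at t = 0.6887 s:
  obj    pos=(+1.303,-0.354) vel=(+3.579,-1.267) ωy=+52.72

Key-timestep trajectory:
   step    t(s)  obj.x    obj.z    obj.vx   obj.vz 
     62  0.1708   +0.147  +0.055  +0.888  -0.314
    125  0.3444   +0.379  -0.027  +1.790  -0.634
    187  0.5152   +0.761  -0.162  +2.677  -0.948


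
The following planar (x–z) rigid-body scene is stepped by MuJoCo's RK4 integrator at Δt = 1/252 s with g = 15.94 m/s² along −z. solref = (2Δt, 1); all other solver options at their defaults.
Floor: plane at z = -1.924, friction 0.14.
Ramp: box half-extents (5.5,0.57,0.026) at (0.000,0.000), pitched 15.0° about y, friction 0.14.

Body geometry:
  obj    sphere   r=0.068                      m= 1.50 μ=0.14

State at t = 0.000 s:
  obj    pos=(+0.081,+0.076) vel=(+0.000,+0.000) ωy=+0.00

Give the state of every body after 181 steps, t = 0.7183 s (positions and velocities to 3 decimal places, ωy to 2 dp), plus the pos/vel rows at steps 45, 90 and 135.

State at t = 0.7183 s:
  obj    pos=(+0.815,-0.121) vel=(+2.045,-0.548) ωy=+31.12

Key-timestep trajectory:
   step    t(s)  obj.x    obj.z    obj.vx   obj.vz 
     45  0.1786   +0.126  +0.063  +0.508  -0.136
     90  0.3571   +0.263  +0.027  +1.017  -0.272
    135  0.5357   +0.489  -0.034  +1.525  -0.409


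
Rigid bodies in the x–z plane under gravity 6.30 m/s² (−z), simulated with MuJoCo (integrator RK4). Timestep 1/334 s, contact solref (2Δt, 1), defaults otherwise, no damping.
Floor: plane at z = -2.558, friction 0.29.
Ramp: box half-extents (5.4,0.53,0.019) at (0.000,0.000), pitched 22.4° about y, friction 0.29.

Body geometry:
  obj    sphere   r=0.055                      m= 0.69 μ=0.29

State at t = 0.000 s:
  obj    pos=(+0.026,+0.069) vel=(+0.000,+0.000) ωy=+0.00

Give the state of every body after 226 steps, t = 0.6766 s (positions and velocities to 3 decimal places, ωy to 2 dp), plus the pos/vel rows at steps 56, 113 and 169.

State at t = 0.6766 s:
  obj    pos=(+0.389,-0.080) vel=(+1.073,-0.442) ωy=+21.09

Key-timestep trajectory:
   step    t(s)  obj.x    obj.z    obj.vx   obj.vz 
     56  0.1677   +0.048  +0.060  +0.266  -0.110
    113  0.3383   +0.117  +0.032  +0.536  -0.221
    169  0.5060   +0.229  -0.014  +0.802  -0.331


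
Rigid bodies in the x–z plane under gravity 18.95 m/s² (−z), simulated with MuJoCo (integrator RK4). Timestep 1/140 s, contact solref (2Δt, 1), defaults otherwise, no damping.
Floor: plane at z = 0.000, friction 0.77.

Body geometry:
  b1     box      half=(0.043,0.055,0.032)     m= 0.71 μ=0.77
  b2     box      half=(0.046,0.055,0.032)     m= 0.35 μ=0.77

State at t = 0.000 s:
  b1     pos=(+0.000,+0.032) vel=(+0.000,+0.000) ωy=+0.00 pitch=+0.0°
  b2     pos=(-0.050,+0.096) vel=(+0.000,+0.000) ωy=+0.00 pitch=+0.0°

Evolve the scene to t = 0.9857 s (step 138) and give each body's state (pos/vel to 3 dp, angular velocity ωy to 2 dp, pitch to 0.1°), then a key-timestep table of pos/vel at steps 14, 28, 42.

State at t = 0.9857 s:
  b1     pos=(+0.000,+0.032) vel=(+0.000,+0.000) ωy=+0.00 pitch=+0.0°
  b2     pos=(-0.091,+0.046) vel=(+0.000,+0.000) ωy=+0.00 pitch=-90.0°

Key-timestep trajectory:
   step    t(s)  b1.x    b1.z    b1.vx   b1.vz   b2.x    b2.z    b2.vx   b2.vz 
     14  0.1000   +0.000  +0.032  +0.001  +0.001   -0.062  +0.091  -0.261  -0.174
     28  0.2000   +0.000  +0.032  +0.000  +0.000   -0.095  +0.044  -0.147  +0.214
     42  0.3000   +0.000  +0.032  +0.000  +0.000   -0.089  +0.046  -0.036  +0.017


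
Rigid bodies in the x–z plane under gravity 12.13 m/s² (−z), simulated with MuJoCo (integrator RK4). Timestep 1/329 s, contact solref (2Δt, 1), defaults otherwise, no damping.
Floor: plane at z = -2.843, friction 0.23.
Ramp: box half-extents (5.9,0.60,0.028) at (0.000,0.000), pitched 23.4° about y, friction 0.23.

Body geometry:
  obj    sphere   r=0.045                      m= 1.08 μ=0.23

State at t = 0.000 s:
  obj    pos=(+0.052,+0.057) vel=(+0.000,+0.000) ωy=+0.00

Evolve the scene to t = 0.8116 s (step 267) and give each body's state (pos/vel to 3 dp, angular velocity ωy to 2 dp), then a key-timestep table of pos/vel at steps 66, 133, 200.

State at t = 0.8116 s:
  obj    pos=(+1.092,-0.393) vel=(+2.563,-1.109) ωy=+62.05

Key-timestep trajectory:
   step    t(s)  obj.x    obj.z    obj.vx   obj.vz 
     66  0.2006   +0.116  +0.030  +0.634  -0.274
    133  0.4043   +0.310  -0.055  +1.277  -0.553
    200  0.6079   +0.636  -0.196  +1.920  -0.831


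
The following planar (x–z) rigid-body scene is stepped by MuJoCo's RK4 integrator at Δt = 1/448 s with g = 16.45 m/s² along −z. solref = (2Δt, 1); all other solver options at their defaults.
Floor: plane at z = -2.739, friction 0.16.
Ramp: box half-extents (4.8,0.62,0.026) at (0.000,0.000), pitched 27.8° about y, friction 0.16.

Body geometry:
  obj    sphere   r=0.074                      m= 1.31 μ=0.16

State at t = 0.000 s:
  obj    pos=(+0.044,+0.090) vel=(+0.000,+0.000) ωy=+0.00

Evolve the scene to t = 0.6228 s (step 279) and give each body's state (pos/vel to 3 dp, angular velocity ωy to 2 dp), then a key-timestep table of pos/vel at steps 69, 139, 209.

State at t = 0.6228 s:
  obj    pos=(+0.984,-0.406) vel=(+3.019,-1.592) ωy=+46.11

Key-timestep trajectory:
   step    t(s)  obj.x    obj.z    obj.vx   obj.vz 
     69  0.1540   +0.102  +0.060  +0.747  -0.394
    139  0.3103   +0.277  -0.033  +1.504  -0.793
    209  0.4665   +0.572  -0.188  +2.262  -1.192


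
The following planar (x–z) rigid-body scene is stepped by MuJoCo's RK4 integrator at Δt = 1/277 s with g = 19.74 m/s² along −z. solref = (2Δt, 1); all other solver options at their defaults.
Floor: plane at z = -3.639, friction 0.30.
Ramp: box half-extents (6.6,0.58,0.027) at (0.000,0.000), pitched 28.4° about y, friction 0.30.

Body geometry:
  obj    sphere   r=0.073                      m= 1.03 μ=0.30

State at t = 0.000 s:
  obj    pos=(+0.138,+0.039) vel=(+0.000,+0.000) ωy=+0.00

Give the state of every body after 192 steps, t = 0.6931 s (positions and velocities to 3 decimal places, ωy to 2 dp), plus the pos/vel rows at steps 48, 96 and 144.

State at t = 0.6931 s:
  obj    pos=(+1.555,-0.727) vel=(+4.089,-2.211) ωy=+63.67

Key-timestep trajectory:
   step    t(s)  obj.x    obj.z    obj.vx   obj.vz 
     48  0.1733   +0.227  -0.009  +1.023  -0.553
     96  0.3466   +0.492  -0.153  +2.045  -1.106
    144  0.5199   +0.935  -0.392  +3.067  -1.658


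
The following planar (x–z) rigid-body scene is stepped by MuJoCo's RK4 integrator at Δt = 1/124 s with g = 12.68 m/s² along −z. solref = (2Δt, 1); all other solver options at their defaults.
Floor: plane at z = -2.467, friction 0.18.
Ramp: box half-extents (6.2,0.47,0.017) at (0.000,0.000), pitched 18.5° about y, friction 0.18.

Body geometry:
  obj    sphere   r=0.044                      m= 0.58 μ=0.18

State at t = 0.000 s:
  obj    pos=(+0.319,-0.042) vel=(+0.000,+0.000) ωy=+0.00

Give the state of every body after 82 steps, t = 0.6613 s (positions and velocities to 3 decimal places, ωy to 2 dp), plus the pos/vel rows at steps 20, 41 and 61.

State at t = 0.6613 s:
  obj    pos=(+0.915,-0.242) vel=(+1.802,-0.603) ωy=+43.17

Key-timestep trajectory:
   step    t(s)  obj.x    obj.z    obj.vx   obj.vz 
     20  0.1613   +0.354  -0.054  +0.440  -0.147
     41  0.3306   +0.468  -0.092  +0.901  -0.302
     61  0.4919   +0.649  -0.153  +1.341  -0.449


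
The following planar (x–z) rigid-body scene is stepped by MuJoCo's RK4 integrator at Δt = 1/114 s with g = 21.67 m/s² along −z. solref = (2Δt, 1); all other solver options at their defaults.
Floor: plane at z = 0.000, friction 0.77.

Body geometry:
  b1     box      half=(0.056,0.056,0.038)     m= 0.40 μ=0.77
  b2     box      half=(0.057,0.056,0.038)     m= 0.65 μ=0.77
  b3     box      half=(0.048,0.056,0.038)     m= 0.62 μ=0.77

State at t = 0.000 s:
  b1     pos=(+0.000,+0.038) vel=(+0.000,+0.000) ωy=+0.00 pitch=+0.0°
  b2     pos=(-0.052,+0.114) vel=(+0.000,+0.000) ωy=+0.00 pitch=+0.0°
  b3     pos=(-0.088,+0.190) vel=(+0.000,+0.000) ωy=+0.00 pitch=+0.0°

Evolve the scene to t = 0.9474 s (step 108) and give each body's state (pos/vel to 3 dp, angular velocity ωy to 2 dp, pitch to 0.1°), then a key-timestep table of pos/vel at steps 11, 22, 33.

State at t = 0.9474 s:
  b1     pos=(+0.001,+0.038) vel=(+0.000,+0.000) ωy=+0.00 pitch=+0.0°
  b2     pos=(-0.102,+0.057) vel=(+0.000,+0.000) ωy=+0.00 pitch=-90.0°
  b3     pos=(-0.216,+0.048) vel=(+0.000,+0.000) ωy=+0.00 pitch=-90.0°

Key-timestep trajectory:
   step    t(s)  b1.x    b1.z    b1.vx   b1.vz   b2.x    b2.z    b2.vx   b2.vz   b3.x    b3.z    b3.vx   b3.vz 
     11  0.0965   +0.000  +0.038  +0.004  +0.001   -0.059  +0.113  -0.154  -0.007   -0.108  +0.181  -0.445  -0.202
     22  0.1930   +0.001  +0.038  +0.002  +0.002   -0.086  +0.098  -0.410  -0.546   -0.174  +0.109  -0.785  -1.618
     33  0.2895   +0.001  +0.038  +0.000  +0.000   -0.103  +0.053  +0.062  +0.137   -0.216  +0.045  +0.012  +0.101


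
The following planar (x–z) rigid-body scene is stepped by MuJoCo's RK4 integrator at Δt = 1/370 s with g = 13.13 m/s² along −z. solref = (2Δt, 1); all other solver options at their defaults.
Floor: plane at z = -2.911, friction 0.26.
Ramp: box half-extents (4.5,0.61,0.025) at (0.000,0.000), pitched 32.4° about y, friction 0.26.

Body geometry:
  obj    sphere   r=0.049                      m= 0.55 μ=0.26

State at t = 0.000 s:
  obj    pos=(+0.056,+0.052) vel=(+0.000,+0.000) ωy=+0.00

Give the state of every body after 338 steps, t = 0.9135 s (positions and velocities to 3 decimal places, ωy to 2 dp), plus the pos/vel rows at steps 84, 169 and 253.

State at t = 0.9135 s:
  obj    pos=(+1.827,-1.072) vel=(+3.876,-2.460) ωy=+93.67

Key-timestep trajectory:
   step    t(s)  obj.x    obj.z    obj.vx   obj.vz 
     84  0.2270   +0.165  -0.017  +0.963  -0.611
    169  0.4568   +0.499  -0.229  +1.938  -1.230
    253  0.6838   +1.048  -0.578  +2.901  -1.841


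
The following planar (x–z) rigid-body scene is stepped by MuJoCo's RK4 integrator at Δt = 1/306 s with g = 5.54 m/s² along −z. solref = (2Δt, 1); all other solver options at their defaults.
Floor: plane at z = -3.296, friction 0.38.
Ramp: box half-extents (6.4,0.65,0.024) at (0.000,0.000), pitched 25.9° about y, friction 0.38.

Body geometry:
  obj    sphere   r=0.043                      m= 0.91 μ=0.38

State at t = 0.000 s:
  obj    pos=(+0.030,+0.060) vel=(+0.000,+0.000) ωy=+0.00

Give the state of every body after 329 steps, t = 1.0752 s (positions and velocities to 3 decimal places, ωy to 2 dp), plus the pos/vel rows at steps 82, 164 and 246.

State at t = 1.0752 s:
  obj    pos=(+0.929,-0.376) vel=(+1.672,-0.812) ωy=+43.21

Key-timestep trajectory:
   step    t(s)  obj.x    obj.z    obj.vx   obj.vz 
     82  0.2680   +0.086  +0.033  +0.417  -0.202
    164  0.5359   +0.253  -0.049  +0.833  -0.405
    246  0.8039   +0.532  -0.184  +1.250  -0.607


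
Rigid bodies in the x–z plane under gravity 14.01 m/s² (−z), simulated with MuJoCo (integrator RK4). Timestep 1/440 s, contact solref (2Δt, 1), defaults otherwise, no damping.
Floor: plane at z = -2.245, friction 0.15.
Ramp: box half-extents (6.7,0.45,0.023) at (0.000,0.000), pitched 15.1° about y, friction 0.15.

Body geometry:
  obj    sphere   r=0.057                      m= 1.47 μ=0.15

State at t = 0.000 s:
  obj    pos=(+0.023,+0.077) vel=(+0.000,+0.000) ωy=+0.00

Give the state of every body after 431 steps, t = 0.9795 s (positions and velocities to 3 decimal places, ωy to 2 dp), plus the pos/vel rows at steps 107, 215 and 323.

State at t = 0.9795 s:
  obj    pos=(+1.230,-0.249) vel=(+2.465,-0.665) ωy=+44.80

Key-timestep trajectory:
   step    t(s)  obj.x    obj.z    obj.vx   obj.vz 
    107  0.2432   +0.097  +0.057  +0.612  -0.165
    215  0.4886   +0.323  -0.004  +1.230  -0.332
    323  0.7341   +0.701  -0.106  +1.848  -0.499


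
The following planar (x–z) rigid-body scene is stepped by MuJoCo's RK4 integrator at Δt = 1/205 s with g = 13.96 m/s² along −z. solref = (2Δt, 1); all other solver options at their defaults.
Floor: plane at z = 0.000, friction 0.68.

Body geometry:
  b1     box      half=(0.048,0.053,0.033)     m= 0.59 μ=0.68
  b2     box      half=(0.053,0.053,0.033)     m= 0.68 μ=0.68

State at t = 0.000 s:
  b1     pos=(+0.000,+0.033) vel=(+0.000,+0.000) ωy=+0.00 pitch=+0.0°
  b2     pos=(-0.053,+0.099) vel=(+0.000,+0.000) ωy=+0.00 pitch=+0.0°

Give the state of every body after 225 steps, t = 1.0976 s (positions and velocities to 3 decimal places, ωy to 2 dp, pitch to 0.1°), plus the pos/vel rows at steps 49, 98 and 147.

State at t = 1.0976 s:
  b1     pos=(+0.000,+0.033) vel=(+0.000,+0.000) ωy=+0.00 pitch=+0.0°
  b2     pos=(-0.189,+0.033) vel=(+0.000,+0.000) ωy=+0.00 pitch=+180.0°

Key-timestep trajectory:
   step    t(s)  b1.x    b1.z    b1.vx   b1.vz   b2.x    b2.z    b2.vx   b2.vz 
     49  0.2390   +0.000  +0.033  +0.000  +0.000   -0.094  +0.055  -0.596  -0.159
     98  0.4780   +0.000  +0.033  +0.000  +0.000   -0.133  +0.062  -0.029  +0.001
    147  0.7171   +0.000  +0.033  +0.000  +0.000   -0.143  +0.062  -0.111  -0.015


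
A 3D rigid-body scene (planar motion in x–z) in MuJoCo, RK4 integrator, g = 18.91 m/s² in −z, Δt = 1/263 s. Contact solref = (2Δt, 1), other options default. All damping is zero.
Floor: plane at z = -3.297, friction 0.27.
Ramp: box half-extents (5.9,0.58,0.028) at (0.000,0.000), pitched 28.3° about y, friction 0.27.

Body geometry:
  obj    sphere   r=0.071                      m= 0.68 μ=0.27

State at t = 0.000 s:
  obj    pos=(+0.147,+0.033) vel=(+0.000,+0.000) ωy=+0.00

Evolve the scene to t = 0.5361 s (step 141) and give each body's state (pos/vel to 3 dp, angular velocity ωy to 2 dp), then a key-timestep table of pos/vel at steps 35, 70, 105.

State at t = 0.5361 s:
  obj    pos=(+0.958,-0.403) vel=(+3.023,-1.628) ωy=+48.34

Key-timestep trajectory:
   step    t(s)  obj.x    obj.z    obj.vx   obj.vz 
     35  0.1331   +0.197  +0.006  +0.751  -0.404
     70  0.2662   +0.347  -0.074  +1.501  -0.808
    105  0.3992   +0.597  -0.209  +2.251  -1.212


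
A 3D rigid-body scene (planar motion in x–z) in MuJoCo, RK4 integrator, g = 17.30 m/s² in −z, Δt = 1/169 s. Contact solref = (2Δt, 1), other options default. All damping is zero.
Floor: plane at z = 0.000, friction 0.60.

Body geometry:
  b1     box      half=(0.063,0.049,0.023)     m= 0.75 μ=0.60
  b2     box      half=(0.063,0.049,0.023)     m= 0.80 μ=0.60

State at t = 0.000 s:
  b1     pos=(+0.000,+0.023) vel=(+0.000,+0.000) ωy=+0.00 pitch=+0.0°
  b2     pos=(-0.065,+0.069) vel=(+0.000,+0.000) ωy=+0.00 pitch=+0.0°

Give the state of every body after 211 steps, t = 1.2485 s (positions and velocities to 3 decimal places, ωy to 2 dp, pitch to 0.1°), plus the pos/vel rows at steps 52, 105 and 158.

State at t = 1.2485 s:
  b1     pos=(+0.001,+0.023) vel=(+0.001,+0.000) ωy=+0.00 pitch=+0.0°
  b2     pos=(-0.081,+0.060) vel=(+0.000,-0.001) ωy=+0.03 pitch=-43.4°

Key-timestep trajectory:
   step    t(s)  b1.x    b1.z    b1.vx   b1.vz   b2.x    b2.z    b2.vx   b2.vz 
     52  0.3077   +0.000  +0.023  +0.000  +0.000   -0.084  +0.063  +0.150  -0.056
    105  0.6213   +0.000  +0.023  +0.001  +0.000   -0.081  +0.061  +0.000  -0.001
    158  0.9349   +0.001  +0.023  +0.001  +0.000   -0.081  +0.060  +0.000  -0.001


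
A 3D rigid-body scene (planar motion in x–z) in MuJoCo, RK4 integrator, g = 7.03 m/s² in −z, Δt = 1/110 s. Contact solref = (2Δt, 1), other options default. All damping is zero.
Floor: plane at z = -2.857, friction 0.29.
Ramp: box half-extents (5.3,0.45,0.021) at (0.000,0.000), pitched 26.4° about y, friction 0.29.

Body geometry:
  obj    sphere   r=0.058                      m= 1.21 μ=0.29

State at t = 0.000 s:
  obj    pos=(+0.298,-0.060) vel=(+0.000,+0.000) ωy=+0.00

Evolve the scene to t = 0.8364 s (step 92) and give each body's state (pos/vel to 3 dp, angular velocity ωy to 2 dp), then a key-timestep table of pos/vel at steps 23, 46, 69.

State at t = 0.8364 s:
  obj    pos=(+0.998,-0.407) vel=(+1.673,-0.830) ωy=+32.18

Key-timestep trajectory:
   step    t(s)  obj.x    obj.z    obj.vx   obj.vz 
     23  0.2091   +0.342  -0.082  +0.418  -0.208
     46  0.4182   +0.473  -0.147  +0.836  -0.415
     69  0.6273   +0.692  -0.255  +1.255  -0.623


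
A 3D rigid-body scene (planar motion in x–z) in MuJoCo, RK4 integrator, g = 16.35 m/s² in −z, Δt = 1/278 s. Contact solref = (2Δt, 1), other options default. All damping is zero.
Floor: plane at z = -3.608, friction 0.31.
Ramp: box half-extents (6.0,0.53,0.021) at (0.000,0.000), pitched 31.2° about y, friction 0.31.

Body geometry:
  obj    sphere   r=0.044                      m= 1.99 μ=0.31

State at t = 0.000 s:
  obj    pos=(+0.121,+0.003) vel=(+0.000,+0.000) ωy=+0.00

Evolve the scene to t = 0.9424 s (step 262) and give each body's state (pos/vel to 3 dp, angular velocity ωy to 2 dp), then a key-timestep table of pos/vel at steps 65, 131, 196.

State at t = 0.9424 s:
  obj    pos=(+2.419,-1.389) vel=(+4.877,-2.954) ωy=+129.56

Key-timestep trajectory:
   step    t(s)  obj.x    obj.z    obj.vx   obj.vz 
     65  0.2338   +0.262  -0.083  +1.210  -0.733
    131  0.4712   +0.696  -0.345  +2.439  -1.477
    196  0.7050   +1.407  -0.776  +3.649  -2.210


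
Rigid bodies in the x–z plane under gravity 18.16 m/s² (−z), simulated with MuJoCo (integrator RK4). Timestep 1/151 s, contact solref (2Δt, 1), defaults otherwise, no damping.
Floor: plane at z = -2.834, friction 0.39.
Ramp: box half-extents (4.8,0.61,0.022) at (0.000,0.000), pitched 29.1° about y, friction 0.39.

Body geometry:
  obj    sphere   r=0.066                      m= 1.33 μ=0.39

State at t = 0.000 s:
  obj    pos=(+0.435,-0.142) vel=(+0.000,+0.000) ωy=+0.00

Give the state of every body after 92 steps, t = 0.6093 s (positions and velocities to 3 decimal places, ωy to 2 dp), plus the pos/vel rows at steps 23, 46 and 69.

State at t = 0.6093 s:
  obj    pos=(+1.458,-0.711) vel=(+3.358,-1.869) ωy=+58.22

Key-timestep trajectory:
   step    t(s)  obj.x    obj.z    obj.vx   obj.vz 
     23  0.1523   +0.499  -0.177  +0.840  -0.467
     46  0.3046   +0.691  -0.284  +1.679  -0.935
     69  0.4570   +1.011  -0.462  +2.519  -1.402


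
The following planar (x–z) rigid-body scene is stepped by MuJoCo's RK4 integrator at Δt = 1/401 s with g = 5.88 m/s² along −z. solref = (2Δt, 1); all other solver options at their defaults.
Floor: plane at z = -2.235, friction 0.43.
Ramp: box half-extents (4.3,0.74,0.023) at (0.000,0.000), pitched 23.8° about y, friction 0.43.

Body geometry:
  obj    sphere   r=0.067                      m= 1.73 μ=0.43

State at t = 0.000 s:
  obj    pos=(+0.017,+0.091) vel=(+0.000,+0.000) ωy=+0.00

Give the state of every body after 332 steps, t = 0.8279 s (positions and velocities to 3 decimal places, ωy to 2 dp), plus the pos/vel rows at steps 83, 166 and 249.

State at t = 0.8279 s:
  obj    pos=(+0.549,-0.144) vel=(+1.284,-0.566) ωy=+20.94

Key-timestep trajectory:
   step    t(s)  obj.x    obj.z    obj.vx   obj.vz 
     83  0.2070   +0.050  +0.076  +0.321  -0.142
    166  0.4140   +0.150  +0.032  +0.642  -0.283
    249  0.6209   +0.316  -0.041  +0.963  -0.425


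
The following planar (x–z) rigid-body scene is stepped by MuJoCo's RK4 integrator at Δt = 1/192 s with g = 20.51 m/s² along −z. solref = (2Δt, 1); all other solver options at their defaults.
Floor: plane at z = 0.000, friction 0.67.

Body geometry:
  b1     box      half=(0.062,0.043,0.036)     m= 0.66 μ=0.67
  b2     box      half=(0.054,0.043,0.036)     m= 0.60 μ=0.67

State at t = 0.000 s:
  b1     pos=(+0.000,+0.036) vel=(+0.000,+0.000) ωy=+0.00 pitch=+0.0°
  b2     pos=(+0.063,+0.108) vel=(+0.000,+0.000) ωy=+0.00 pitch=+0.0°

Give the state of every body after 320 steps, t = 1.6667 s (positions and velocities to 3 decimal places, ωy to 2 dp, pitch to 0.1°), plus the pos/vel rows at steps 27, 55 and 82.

State at t = 1.6667 s:
  b1     pos=(+0.000,+0.036) vel=(+0.000,+0.000) ωy=+0.00 pitch=+0.0°
  b2     pos=(+0.111,+0.054) vel=(+0.000,+0.000) ωy=+0.00 pitch=+90.0°

Key-timestep trajectory:
   step    t(s)  b1.x    b1.z    b1.vx   b1.vz   b2.x    b2.z    b2.vx   b2.vz 
     27  0.1406   +0.000  +0.036  +0.000  +0.000   +0.067  +0.107  +0.089  -0.013
     55  0.2865   +0.000  +0.036  +0.000  +0.000   +0.104  +0.064  +0.363  -1.176
     82  0.4271   +0.000  +0.036  +0.000  +0.000   +0.111  +0.054  -0.225  -0.029


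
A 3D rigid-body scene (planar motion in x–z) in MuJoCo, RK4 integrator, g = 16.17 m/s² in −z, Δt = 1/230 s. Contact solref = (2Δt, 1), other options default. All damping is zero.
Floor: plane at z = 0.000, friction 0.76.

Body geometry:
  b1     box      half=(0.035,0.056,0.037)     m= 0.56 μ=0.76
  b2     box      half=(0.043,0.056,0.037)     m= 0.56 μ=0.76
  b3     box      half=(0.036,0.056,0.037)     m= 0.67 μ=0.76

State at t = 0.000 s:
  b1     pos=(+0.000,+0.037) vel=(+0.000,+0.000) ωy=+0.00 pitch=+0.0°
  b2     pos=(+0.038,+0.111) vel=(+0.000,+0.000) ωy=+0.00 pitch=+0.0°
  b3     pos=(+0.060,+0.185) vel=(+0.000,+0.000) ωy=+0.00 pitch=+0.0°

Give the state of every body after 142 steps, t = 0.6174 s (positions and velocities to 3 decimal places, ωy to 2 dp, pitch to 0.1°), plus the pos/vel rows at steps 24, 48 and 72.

State at t = 0.6174 s:
  b1     pos=(+0.000,+0.037) vel=(+0.000,+0.000) ωy=+0.00 pitch=+0.0°
  b2     pos=(+0.080,+0.043) vel=(+0.000,+0.000) ωy=+0.00 pitch=+90.0°
  b3     pos=(+0.185,+0.036) vel=(+0.000,+0.000) ωy=+0.00 pitch=+90.0°

Key-timestep trajectory:
   step    t(s)  b1.x    b1.z    b1.vx   b1.vz   b2.x    b2.z    b2.vx   b2.vz   b3.x    b3.z    b3.vx   b3.vz 
     24  0.1043   +0.000  +0.037  -0.002  +0.000   +0.044  +0.110  +0.134  -0.034   +0.079  +0.179  +0.397  -0.162
     48  0.2087   +0.000  +0.037  +0.000  +0.000   +0.068  +0.091  +0.310  -0.546   +0.144  +0.116  +0.730  -1.296
     72  0.3130   +0.000  +0.037  +0.000  +0.000   +0.080  +0.043  -0.005  +0.010   +0.190  +0.040  -0.028  -0.001


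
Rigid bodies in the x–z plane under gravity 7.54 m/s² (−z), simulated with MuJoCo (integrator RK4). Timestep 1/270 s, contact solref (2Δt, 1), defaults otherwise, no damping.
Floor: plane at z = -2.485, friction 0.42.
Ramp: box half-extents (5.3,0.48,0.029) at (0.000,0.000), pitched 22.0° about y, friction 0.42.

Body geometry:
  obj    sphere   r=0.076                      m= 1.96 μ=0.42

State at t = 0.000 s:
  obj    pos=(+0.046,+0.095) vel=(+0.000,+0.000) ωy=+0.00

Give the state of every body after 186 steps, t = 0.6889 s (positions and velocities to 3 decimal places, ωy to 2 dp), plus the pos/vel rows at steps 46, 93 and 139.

State at t = 0.6889 s:
  obj    pos=(+0.490,-0.085) vel=(+1.289,-0.521) ωy=+18.28

Key-timestep trajectory:
   step    t(s)  obj.x    obj.z    obj.vx   obj.vz 
     46  0.1704   +0.073  +0.084  +0.319  -0.129
     93  0.3444   +0.157  +0.050  +0.644  -0.260
    139  0.5148   +0.294  -0.005  +0.963  -0.389


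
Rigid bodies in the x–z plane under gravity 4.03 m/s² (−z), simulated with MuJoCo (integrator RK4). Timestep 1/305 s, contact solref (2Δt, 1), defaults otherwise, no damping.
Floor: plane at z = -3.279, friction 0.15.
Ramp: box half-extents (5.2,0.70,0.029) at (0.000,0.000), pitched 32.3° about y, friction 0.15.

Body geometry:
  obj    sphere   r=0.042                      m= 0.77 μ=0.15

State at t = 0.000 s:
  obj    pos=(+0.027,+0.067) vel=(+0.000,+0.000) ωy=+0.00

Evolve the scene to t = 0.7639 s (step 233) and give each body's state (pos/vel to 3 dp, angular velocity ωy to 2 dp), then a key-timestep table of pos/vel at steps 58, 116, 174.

State at t = 0.7639 s:
  obj    pos=(+0.432,-0.189) vel=(+1.065,-0.660) ωy=+23.34

Key-timestep trajectory:
   step    t(s)  obj.x    obj.z    obj.vx   obj.vz 
     58  0.1902   +0.052  +0.051  +0.263  -0.169
    116  0.3803   +0.127  +0.003  +0.526  -0.338
    174  0.5705   +0.253  -0.076  +0.794  -0.497


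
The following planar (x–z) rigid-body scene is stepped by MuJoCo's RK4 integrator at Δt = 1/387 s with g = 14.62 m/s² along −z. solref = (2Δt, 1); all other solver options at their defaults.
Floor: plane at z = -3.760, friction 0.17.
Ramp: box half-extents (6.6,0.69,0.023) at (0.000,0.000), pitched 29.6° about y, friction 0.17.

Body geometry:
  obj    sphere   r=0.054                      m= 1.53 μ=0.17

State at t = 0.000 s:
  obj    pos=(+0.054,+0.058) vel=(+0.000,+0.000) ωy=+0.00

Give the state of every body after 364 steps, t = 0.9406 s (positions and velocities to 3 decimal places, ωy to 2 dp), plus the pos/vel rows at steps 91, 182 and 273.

State at t = 0.9406 s:
  obj    pos=(+2.038,-1.069) vel=(+4.219,-2.397) ωy=+89.83

Key-timestep trajectory:
   step    t(s)  obj.x    obj.z    obj.vx   obj.vz 
     91  0.2351   +0.178  -0.013  +1.055  -0.599
    182  0.4703   +0.550  -0.224  +2.109  -1.198
    273  0.7054   +1.170  -0.576  +3.164  -1.797


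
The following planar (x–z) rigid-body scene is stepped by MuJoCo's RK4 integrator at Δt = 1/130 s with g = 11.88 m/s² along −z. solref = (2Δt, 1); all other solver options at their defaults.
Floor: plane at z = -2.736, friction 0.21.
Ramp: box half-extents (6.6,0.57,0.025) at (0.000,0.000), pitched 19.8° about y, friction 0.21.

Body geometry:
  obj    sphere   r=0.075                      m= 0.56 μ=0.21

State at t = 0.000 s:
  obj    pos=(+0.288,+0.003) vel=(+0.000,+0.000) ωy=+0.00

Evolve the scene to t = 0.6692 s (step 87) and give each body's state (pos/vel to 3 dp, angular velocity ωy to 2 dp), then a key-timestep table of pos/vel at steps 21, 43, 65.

State at t = 0.6692 s:
  obj    pos=(+0.894,-0.215) vel=(+1.810,-0.652) ωy=+25.64

Key-timestep trajectory:
   step    t(s)  obj.x    obj.z    obj.vx   obj.vz 
     21  0.1615   +0.323  -0.010  +0.437  -0.157
     43  0.3308   +0.436  -0.051  +0.895  -0.322
     65  0.5000   +0.626  -0.119  +1.352  -0.487
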